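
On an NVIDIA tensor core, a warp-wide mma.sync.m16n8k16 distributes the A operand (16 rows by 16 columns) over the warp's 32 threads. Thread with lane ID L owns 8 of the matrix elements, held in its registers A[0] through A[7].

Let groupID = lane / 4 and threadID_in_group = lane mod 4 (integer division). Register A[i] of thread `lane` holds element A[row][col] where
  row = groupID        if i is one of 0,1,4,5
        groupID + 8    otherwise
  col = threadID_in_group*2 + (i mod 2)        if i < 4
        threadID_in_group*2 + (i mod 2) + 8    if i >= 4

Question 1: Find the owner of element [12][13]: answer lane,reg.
18,7

r=12→G=4,rhi=1  c=13→chi=1,T=2,p=1
L=4*4+2=18  i=1*4+1*2+1=7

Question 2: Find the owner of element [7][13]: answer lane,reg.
30,5

r: 7->gid=7,r8=0  c: 13->c8=1,tid=2,i&1=1
L=7*4+2=30  i=1*4+0*2+1=5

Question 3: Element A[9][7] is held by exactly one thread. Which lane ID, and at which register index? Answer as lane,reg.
r=9→G=1,rhi=1  c=7→chi=0,T=3,p=1
L=1*4+3=7  i=0*4+1*2+1=3

7,3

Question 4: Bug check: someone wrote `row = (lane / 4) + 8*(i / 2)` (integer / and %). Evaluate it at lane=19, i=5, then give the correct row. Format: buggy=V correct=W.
`(lane / 4) + 8*(i / 2)`[19,5]⇒20
lane 19⇒19/4=4, 19 mod 4=3
i=5  r:4+0⇒4  c:2·3+1+8⇒15
row: 20 vs 4

buggy=20 correct=4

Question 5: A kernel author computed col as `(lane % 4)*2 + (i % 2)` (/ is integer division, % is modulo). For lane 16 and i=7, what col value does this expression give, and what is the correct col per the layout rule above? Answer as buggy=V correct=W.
buggy=1 correct=9

`(lane % 4)*2 + (i % 2)`[16,7]=>1
lane 16: grp=4 (16/4), tig=0 (16%4)
i=7: r=4+8=12, c=0*2+1+8=9
col: 1 vs 9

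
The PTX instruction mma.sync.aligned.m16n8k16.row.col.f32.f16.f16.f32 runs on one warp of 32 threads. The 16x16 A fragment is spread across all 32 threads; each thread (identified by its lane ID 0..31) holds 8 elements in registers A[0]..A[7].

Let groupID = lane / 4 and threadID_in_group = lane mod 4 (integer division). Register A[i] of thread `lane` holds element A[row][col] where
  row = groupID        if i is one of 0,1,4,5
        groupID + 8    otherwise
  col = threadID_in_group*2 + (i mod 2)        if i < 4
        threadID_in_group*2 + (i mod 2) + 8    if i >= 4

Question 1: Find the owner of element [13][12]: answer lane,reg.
r:13=>grp=5,rB=1  c:12=>cB=1,tig=2,lo=0
L=5*4+2=22  i=1*4+1*2+0=6

22,6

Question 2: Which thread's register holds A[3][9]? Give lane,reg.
12,5

r: 3->gid=3,r8=0  c: 9->c8=1,tid=0,i&1=1
L=3*4+0=12  i=1*4+0*2+1=5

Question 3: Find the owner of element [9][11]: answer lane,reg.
5,7

r:9=>grp=1,rB=1  c:11=>cB=1,tig=1,lo=1
L=1*4+1=5  i=1*4+1*2+1=7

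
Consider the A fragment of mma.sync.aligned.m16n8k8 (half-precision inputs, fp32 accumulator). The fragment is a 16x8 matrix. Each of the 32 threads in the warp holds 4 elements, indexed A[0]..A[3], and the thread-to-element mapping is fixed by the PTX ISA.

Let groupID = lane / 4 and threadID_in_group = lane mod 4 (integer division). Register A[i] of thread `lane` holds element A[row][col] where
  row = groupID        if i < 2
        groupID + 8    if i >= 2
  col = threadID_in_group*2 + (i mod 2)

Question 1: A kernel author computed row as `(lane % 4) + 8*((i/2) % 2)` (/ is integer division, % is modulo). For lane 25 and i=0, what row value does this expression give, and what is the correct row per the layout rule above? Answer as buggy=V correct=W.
`(lane % 4) + 8*((i/2) % 2)`[25,0]->1
L=25->gid=25>>2=6, tid=25&3=1
[0]->row 6+0=6  col 1·2+0=2
row: 1 vs 6

buggy=1 correct=6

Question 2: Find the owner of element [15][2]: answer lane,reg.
29,2

r=15→G=7,rhi=1  c=2→T=1,p=0
L=7*4+1=29  i=1*2+0=2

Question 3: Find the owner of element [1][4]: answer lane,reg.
r=1->g=1,rb=0  c=4->t=2,b0=0
L=1*4+2=6  i=0*2+0=0

6,0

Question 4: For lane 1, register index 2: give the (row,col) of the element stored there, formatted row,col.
lane 1: gid=0 (1/4), tid=1 (1%4)
i=2: r=0+8=8, c=1*2+0=2

8,2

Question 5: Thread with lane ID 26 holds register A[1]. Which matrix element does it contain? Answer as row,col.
6,5

lane 26: grp=6 (26/4), tig=2 (26%4)
i=1: r=6+0=6, c=2*2+1=5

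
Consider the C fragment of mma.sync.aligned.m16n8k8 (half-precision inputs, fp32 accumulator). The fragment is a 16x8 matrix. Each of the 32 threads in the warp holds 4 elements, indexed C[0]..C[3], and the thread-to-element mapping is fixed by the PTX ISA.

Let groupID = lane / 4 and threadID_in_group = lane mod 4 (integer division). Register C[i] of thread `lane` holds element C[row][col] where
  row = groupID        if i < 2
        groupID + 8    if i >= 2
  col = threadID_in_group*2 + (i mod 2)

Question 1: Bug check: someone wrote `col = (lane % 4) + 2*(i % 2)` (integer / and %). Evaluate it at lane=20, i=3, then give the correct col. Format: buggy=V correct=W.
`(lane % 4) + 2*(i % 2)`[20,3]→2
lane 20: G=5 (20/4), T=0 (20%4)
i=3: r=5+8=13, c=0*2+1=1
col: 2 vs 1

buggy=2 correct=1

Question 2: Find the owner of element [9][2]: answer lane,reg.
r=9→G=1,rhi=1  c=2→T=1,p=0
L=1*4+1=5  i=1*2+0=2

5,2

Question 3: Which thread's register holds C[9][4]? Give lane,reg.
6,2

r=9->g=1,rb=1  c=4->t=2,b0=0
L=1*4+2=6  i=1*2+0=2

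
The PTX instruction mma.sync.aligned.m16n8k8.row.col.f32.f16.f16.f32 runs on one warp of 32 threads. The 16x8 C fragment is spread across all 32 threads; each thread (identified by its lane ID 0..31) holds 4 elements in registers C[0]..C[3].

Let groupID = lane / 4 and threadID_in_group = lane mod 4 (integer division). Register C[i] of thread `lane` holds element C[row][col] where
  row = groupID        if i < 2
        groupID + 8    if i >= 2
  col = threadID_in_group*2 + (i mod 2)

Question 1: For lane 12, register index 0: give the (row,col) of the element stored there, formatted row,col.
lane 12⇒12/4=3, 12 mod 4=0
i=0  r:3+0⇒3  c:2·0+0⇒0

3,0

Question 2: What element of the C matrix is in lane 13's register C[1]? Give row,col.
3,3

L=13→G=13>>2=3, T=13&3=1
[1]→row 3+0=3  col 1·2+1=3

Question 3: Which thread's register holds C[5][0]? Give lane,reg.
r=5→G=5,rhi=0  c=0→T=0,p=0
L=5*4+0=20  i=0*2+0=0

20,0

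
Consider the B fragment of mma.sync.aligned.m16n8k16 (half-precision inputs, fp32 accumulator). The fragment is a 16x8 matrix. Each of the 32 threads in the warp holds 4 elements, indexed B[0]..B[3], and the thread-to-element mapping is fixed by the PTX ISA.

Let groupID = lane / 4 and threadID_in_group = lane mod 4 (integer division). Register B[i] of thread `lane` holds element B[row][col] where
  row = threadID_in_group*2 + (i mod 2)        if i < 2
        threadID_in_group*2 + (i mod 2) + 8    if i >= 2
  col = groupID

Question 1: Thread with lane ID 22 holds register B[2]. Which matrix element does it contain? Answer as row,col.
12,5

lane 22: gr=5 (22/4), th=2 (22%4)
i=2: r=2*2+0+8=12, c=gr=5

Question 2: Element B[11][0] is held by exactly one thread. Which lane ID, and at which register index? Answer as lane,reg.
c=0→G=0  r=11→rhi=1,T=1,p=1
L=0*4+1=1  i=1*2+1=3

1,3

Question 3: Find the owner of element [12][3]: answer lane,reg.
14,2

c: 3->gid=3  r: 12->r8=1,tid=2,i&1=0
L=3*4+2=14  i=1*2+0=2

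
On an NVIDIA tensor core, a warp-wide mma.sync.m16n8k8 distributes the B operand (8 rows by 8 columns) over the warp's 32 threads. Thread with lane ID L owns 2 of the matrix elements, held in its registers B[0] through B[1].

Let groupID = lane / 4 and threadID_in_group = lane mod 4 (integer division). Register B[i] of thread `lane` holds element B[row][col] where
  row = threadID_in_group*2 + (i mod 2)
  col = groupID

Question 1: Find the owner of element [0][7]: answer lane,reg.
28,0

c=7→G=7  r=0→T=0,p=0
L=7*4+0=28  i=0=0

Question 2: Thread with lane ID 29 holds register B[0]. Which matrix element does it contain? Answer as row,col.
lane 29: G=7 (29/4), T=1 (29%4)
i=0: r=1*2+0=2, c=G=7

2,7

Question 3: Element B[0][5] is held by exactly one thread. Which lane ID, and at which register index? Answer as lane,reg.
c:5=>grp=5  r:0=>tig=0,lo=0
L=5*4+0=20  i=0=0

20,0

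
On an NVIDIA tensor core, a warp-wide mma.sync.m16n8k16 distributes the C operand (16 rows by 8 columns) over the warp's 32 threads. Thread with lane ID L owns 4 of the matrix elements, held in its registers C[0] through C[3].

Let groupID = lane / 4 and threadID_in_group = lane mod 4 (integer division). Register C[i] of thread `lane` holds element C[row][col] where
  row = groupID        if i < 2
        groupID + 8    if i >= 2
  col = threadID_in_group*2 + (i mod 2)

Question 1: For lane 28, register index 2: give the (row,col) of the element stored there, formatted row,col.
L=28=>grp=28>>2=7, tig=28&3=0
[2]=>row 7+8=15  col 0·2+0=0

15,0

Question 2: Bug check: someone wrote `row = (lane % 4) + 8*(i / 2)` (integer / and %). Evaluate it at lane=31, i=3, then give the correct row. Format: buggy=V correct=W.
buggy=11 correct=15

`(lane % 4) + 8*(i / 2)`[31,3]->11
31: g=7,t=3
[3] (7+8,3*2+1) = (15,7)
row: 11 vs 15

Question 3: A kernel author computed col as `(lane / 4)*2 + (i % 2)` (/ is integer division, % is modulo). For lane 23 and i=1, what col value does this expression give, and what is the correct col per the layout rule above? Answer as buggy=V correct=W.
buggy=11 correct=7

`(lane / 4)*2 + (i % 2)`[23,1]->11
lane 23->23/4=5, 23 mod 4=3
i=1  r:5+0->5  c:2·3+1->7
col: 11 vs 7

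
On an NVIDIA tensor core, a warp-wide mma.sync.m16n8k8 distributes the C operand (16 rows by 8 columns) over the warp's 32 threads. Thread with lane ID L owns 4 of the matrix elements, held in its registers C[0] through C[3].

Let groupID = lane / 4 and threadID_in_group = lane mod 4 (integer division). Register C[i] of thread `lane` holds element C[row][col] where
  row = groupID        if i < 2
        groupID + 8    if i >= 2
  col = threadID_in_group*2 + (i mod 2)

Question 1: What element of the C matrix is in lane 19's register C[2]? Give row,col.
L=19=>grp=19>>2=4, tig=19&3=3
[2]=>row 4+8=12  col 3·2+0=6

12,6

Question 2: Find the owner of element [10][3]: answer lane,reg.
r=10⇒gr=2,Rb=1  c=3⇒th=1,odd=1
L=2*4+1=9  i=1*2+1=3

9,3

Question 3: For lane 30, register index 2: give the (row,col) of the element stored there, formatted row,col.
15,4

30: gr=7,th=2
[2] (7+8,2*2+0) = (15,4)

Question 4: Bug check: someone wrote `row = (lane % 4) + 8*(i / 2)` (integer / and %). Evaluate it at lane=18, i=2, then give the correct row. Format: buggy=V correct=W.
buggy=10 correct=12

`(lane % 4) + 8*(i / 2)`[18,2]→10
lane 18→18/4=4, 18 mod 4=2
i=2  r:4+8→12  c:2·2+0→4
row: 10 vs 12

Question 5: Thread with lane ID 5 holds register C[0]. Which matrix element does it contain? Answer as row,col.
lane 5: gr=1 (5/4), th=1 (5%4)
i=0: r=1+0=1, c=1*2+0=2

1,2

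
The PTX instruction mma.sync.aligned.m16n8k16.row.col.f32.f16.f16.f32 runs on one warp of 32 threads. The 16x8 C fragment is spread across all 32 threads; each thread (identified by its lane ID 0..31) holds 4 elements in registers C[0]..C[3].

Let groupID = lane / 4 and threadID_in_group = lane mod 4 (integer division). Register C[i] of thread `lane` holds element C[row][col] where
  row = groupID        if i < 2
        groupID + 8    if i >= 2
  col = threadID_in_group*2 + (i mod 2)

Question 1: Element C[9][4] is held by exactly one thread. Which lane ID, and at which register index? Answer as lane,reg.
6,2

r=9->g=1,rb=1  c=4->t=2,b0=0
L=1*4+2=6  i=1*2+0=2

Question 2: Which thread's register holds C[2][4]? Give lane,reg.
10,0

r:2=>grp=2,rB=0  c:4=>tig=2,lo=0
L=2*4+2=10  i=0*2+0=0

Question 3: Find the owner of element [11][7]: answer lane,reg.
15,3

r=11⇒gr=3,Rb=1  c=7⇒th=3,odd=1
L=3*4+3=15  i=1*2+1=3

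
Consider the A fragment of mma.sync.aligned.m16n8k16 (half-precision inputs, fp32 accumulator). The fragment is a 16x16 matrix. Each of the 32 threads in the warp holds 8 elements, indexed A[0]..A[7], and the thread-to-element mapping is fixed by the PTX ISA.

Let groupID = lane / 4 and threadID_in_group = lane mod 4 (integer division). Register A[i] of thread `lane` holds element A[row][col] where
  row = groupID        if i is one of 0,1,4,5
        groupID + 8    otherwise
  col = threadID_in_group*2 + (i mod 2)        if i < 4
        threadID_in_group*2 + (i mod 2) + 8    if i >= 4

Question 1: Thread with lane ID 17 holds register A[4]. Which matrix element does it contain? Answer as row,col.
4,10

lane 17→17/4=4, 17 mod 4=1
i=4  r:4+0→4  c:2·1+0+8→10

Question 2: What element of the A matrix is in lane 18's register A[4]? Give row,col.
L=18⇒gr=18>>2=4, th=18&3=2
[4]⇒row 4+0=4  col 2·2+0+8=12

4,12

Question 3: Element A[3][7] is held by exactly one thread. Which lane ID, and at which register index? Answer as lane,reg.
r:3=>grp=3,rB=0  c:7=>cB=0,tig=3,lo=1
L=3*4+3=15  i=0*4+0*2+1=1

15,1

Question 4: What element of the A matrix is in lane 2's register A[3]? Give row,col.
2: G=0,T=2
[3] (0+8,2*2+1+0) = (8,5)

8,5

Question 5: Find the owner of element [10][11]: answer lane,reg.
9,7

r=10⇒gr=2,Rb=1  c=11⇒Cb=1,th=1,odd=1
L=2*4+1=9  i=1*4+1*2+1=7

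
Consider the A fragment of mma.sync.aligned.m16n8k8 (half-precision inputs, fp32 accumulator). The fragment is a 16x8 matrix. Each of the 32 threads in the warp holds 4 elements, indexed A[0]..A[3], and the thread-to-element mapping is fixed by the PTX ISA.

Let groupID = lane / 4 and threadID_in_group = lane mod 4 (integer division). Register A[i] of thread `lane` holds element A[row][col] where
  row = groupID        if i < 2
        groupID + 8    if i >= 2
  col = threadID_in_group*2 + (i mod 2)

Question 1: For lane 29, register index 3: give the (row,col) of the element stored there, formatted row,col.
29: G=7,T=1
[3] (7+8,1*2+1) = (15,3)

15,3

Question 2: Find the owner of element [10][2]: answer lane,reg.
r: 10->gid=2,r8=1  c: 2->tid=1,i&1=0
L=2*4+1=9  i=1*2+0=2

9,2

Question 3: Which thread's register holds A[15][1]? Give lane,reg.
r:15=>grp=7,rB=1  c:1=>tig=0,lo=1
L=7*4+0=28  i=1*2+1=3

28,3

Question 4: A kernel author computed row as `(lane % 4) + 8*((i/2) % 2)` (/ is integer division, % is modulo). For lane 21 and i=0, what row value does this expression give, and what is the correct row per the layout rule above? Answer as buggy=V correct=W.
`(lane % 4) + 8*((i/2) % 2)`[21,0]->1
lane 21: g=5 (21/4), t=1 (21%4)
i=0: r=5+0=5, c=1*2+0=2
row: 1 vs 5

buggy=1 correct=5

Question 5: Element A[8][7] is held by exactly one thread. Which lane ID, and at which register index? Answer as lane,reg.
3,3

r: 8->gid=0,r8=1  c: 7->tid=3,i&1=1
L=0*4+3=3  i=1*2+1=3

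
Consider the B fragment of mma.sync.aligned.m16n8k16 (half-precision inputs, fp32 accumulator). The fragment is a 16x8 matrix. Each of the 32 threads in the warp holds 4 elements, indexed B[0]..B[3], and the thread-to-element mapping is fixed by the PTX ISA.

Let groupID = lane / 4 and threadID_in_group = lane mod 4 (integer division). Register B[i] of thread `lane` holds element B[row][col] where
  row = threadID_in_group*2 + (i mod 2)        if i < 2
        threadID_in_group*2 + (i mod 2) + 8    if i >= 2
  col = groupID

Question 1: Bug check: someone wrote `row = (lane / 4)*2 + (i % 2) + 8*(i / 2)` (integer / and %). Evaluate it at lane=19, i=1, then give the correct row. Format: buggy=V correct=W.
`(lane / 4)*2 + (i % 2) + 8*(i / 2)`[19,1]->9
19: gid=4,tid=3
[1] (3*2+1+0,4) = (7,4)
row: 9 vs 7

buggy=9 correct=7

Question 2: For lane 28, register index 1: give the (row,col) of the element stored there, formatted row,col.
lane 28: gr=7 (28/4), th=0 (28%4)
i=1: r=0*2+1+0=1, c=gr=7

1,7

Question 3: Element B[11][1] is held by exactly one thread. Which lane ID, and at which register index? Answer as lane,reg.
5,3

c=1⇒gr=1  r=11⇒Rb=1,th=1,odd=1
L=1*4+1=5  i=1*2+1=3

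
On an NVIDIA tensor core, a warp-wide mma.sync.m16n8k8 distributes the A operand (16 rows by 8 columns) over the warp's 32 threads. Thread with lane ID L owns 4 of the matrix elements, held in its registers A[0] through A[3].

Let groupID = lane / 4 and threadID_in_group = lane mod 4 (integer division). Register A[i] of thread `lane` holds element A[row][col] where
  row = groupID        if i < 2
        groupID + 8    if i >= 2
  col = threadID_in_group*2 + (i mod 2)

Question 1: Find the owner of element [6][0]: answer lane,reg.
r=6→G=6,rhi=0  c=0→T=0,p=0
L=6*4+0=24  i=0*2+0=0

24,0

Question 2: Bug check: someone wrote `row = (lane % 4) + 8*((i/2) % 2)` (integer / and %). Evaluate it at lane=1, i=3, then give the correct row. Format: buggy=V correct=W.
buggy=9 correct=8

`(lane % 4) + 8*((i/2) % 2)`[1,3]⇒9
1: gr=0,th=1
[3] (0+8,1*2+1) = (8,3)
row: 9 vs 8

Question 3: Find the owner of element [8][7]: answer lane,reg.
3,3

r: 8->gid=0,r8=1  c: 7->tid=3,i&1=1
L=0*4+3=3  i=1*2+1=3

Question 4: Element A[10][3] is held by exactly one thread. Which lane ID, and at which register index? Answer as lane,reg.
9,3

r:10=>grp=2,rB=1  c:3=>tig=1,lo=1
L=2*4+1=9  i=1*2+1=3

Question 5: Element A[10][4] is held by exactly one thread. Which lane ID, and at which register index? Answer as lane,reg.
r: 10->gid=2,r8=1  c: 4->tid=2,i&1=0
L=2*4+2=10  i=1*2+0=2

10,2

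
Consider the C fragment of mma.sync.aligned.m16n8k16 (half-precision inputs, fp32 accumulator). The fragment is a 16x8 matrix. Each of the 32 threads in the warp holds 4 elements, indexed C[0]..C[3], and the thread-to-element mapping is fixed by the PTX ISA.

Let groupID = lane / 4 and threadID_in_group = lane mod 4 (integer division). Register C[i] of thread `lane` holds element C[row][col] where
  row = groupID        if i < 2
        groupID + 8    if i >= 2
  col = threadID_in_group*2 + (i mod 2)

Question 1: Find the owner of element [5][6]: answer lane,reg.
r=5⇒gr=5,Rb=0  c=6⇒th=3,odd=0
L=5*4+3=23  i=0*2+0=0

23,0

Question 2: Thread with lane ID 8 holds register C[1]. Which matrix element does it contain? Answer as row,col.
lane 8: gr=2 (8/4), th=0 (8%4)
i=1: r=2+0=2, c=0*2+1=1

2,1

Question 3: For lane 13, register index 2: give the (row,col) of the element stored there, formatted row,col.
L=13->g=13>>2=3, t=13&3=1
[2]->row 3+8=11  col 1·2+0=2

11,2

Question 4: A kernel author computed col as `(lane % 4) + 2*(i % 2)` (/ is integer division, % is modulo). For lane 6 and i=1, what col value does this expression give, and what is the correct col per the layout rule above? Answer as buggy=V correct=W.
buggy=4 correct=5

`(lane % 4) + 2*(i % 2)`[6,1]=>4
lane 6=>6/4=1, 6 mod 4=2
i=1  r:1+0=>1  c:2·2+1=>5
col: 4 vs 5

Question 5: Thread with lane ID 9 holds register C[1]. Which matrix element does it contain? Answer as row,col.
2,3

lane 9: gr=2 (9/4), th=1 (9%4)
i=1: r=2+0=2, c=1*2+1=3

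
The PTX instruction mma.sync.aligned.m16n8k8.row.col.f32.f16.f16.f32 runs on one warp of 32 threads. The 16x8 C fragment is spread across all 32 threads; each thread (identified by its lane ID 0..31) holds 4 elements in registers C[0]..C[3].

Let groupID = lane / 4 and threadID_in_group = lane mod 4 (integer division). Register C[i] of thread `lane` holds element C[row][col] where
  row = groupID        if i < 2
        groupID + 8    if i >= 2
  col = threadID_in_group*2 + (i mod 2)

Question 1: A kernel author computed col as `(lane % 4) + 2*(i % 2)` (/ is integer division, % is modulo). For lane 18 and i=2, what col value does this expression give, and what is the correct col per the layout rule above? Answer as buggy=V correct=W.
`(lane % 4) + 2*(i % 2)`[18,2]=>2
L=18=>grp=18>>2=4, tig=18&3=2
[2]=>row 4+8=12  col 2·2+0=4
col: 2 vs 4

buggy=2 correct=4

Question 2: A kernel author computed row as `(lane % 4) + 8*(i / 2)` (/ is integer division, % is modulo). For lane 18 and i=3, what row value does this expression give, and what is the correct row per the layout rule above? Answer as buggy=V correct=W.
buggy=10 correct=12

`(lane % 4) + 8*(i / 2)`[18,3]->10
L=18->g=18>>2=4, t=18&3=2
[3]->row 4+8=12  col 2·2+1=5
row: 10 vs 12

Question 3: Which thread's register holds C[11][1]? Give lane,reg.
12,3

r:11=>grp=3,rB=1  c:1=>tig=0,lo=1
L=3*4+0=12  i=1*2+1=3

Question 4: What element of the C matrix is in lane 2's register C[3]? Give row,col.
lane 2: gr=0 (2/4), th=2 (2%4)
i=3: r=0+8=8, c=2*2+1=5

8,5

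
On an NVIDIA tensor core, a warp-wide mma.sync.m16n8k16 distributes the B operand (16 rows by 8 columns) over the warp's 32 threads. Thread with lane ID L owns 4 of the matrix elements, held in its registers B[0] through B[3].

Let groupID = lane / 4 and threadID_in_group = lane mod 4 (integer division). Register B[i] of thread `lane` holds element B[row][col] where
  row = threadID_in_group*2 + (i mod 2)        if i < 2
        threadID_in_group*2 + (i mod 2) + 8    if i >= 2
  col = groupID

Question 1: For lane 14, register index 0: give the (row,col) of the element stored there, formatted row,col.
4,3

L=14->gid=14>>2=3, tid=14&3=2
[0]->row 2·2+0+0=4  col gid=3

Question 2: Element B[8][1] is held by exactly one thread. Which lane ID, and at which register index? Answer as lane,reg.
4,2

c=1->g=1  r=8->rb=1,t=0,b0=0
L=1*4+0=4  i=1*2+0=2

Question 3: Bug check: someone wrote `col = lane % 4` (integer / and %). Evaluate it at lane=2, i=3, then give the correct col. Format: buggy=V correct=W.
buggy=2 correct=0

`lane % 4`[2,3]->2
2: g=0,t=2
[3] (2*2+1+8,0) = (13,0)
col: 2 vs 0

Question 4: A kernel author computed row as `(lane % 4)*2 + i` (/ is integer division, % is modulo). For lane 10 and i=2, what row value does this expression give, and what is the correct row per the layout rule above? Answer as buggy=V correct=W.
`(lane % 4)*2 + i`[10,2]→6
10: G=2,T=2
[2] (2*2+0+8,2) = (12,2)
row: 6 vs 12

buggy=6 correct=12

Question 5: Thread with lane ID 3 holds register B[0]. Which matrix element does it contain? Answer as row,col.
3: gr=0,th=3
[0] (3*2+0+0,0) = (6,0)

6,0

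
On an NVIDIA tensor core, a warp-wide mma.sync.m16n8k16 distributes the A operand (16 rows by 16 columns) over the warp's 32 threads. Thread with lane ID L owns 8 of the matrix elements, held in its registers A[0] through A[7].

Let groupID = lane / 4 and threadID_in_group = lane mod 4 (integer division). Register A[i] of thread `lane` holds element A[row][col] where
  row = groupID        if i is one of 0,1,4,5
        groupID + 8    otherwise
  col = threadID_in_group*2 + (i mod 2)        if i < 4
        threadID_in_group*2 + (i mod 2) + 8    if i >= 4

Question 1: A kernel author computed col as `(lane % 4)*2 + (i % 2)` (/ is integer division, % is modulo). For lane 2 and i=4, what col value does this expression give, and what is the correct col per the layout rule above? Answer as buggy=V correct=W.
`(lane % 4)*2 + (i % 2)`[2,4]⇒4
2: gr=0,th=2
[4] (0+0,2*2+0+8) = (0,12)
col: 4 vs 12

buggy=4 correct=12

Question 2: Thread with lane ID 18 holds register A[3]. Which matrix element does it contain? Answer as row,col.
12,5

lane 18: gid=4 (18/4), tid=2 (18%4)
i=3: r=4+8=12, c=2*2+1+0=5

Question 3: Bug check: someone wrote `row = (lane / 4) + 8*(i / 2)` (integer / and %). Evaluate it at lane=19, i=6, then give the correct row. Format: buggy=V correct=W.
`(lane / 4) + 8*(i / 2)`[19,6]⇒28
lane 19: gr=4 (19/4), th=3 (19%4)
i=6: r=4+8=12, c=3*2+0+8=14
row: 28 vs 12

buggy=28 correct=12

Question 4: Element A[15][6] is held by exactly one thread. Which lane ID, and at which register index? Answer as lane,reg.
31,2

r=15->g=7,rb=1  c=6->cb=0,t=3,b0=0
L=7*4+3=31  i=0*4+1*2+0=2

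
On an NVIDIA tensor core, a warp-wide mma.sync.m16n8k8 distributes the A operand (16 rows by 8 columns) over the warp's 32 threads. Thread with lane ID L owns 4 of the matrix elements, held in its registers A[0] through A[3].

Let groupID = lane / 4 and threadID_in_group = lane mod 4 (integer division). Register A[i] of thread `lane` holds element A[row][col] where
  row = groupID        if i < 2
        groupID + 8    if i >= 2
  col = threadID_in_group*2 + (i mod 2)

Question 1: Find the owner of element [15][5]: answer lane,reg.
r=15→G=7,rhi=1  c=5→T=2,p=1
L=7*4+2=30  i=1*2+1=3

30,3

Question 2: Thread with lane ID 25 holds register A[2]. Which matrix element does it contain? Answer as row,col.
L=25=>grp=25>>2=6, tig=25&3=1
[2]=>row 6+8=14  col 1·2+0=2

14,2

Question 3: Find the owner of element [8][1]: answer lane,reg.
r=8⇒gr=0,Rb=1  c=1⇒th=0,odd=1
L=0*4+0=0  i=1*2+1=3

0,3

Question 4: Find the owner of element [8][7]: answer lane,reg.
3,3

r: 8->gid=0,r8=1  c: 7->tid=3,i&1=1
L=0*4+3=3  i=1*2+1=3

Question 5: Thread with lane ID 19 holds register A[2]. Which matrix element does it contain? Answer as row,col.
12,6

L=19->gid=19>>2=4, tid=19&3=3
[2]->row 4+8=12  col 3·2+0=6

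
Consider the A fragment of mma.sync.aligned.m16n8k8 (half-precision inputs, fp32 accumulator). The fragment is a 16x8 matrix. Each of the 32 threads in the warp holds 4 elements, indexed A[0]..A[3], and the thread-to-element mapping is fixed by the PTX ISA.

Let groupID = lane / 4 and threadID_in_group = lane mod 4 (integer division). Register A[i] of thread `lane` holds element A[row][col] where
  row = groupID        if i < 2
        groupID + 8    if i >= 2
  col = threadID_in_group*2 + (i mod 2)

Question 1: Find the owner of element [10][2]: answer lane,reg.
r: 10->gid=2,r8=1  c: 2->tid=1,i&1=0
L=2*4+1=9  i=1*2+0=2

9,2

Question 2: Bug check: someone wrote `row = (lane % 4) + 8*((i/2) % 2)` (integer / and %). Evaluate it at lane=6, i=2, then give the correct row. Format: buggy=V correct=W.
`(lane % 4) + 8*((i/2) % 2)`[6,2]->10
L=6->g=6>>2=1, t=6&3=2
[2]->row 1+8=9  col 2·2+0=4
row: 10 vs 9

buggy=10 correct=9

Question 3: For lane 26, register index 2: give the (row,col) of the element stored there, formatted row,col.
14,4

lane 26: G=6 (26/4), T=2 (26%4)
i=2: r=6+8=14, c=2*2+0=4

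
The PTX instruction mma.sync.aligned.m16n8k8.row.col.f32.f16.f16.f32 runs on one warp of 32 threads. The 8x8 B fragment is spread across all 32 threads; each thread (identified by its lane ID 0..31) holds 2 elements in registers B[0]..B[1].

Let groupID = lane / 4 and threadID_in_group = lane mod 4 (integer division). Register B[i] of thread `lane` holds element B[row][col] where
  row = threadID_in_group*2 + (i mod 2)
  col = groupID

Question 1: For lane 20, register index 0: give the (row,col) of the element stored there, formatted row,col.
0,5

20: G=5,T=0
[0] (0*2+0,5) = (0,5)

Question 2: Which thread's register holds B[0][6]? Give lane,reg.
24,0

c:6=>grp=6  r:0=>tig=0,lo=0
L=6*4+0=24  i=0=0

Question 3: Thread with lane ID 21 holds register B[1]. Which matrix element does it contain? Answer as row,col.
21: g=5,t=1
[1] (1*2+1,5) = (3,5)

3,5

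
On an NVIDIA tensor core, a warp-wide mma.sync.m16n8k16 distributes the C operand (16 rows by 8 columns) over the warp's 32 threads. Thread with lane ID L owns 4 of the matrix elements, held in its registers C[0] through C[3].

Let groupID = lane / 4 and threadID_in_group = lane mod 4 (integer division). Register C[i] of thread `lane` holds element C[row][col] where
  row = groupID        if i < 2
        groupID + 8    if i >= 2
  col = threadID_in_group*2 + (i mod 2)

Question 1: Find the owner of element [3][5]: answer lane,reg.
r:3=>grp=3,rB=0  c:5=>tig=2,lo=1
L=3*4+2=14  i=0*2+1=1

14,1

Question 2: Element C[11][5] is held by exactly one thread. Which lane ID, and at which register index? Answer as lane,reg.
r: 11->gid=3,r8=1  c: 5->tid=2,i&1=1
L=3*4+2=14  i=1*2+1=3

14,3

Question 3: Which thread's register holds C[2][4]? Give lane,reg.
r=2→G=2,rhi=0  c=4→T=2,p=0
L=2*4+2=10  i=0*2+0=0

10,0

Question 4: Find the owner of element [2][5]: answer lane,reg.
10,1

r: 2->gid=2,r8=0  c: 5->tid=2,i&1=1
L=2*4+2=10  i=0*2+1=1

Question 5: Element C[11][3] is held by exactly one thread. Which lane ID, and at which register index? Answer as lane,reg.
13,3

r: 11->gid=3,r8=1  c: 3->tid=1,i&1=1
L=3*4+1=13  i=1*2+1=3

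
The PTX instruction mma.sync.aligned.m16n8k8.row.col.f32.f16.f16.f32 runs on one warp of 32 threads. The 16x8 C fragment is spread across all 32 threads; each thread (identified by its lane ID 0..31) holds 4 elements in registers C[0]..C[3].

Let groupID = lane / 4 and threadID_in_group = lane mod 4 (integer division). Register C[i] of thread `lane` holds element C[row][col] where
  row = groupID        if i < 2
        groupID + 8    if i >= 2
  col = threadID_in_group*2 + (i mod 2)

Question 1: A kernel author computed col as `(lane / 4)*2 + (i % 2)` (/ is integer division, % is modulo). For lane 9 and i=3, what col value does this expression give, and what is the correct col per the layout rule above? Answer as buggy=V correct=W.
buggy=5 correct=3

`(lane / 4)*2 + (i % 2)`[9,3]→5
L=9→G=9>>2=2, T=9&3=1
[3]→row 2+8=10  col 1·2+1=3
col: 5 vs 3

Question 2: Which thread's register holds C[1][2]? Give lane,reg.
r=1⇒gr=1,Rb=0  c=2⇒th=1,odd=0
L=1*4+1=5  i=0*2+0=0

5,0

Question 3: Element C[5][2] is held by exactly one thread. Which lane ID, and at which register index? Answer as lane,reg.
21,0

r=5⇒gr=5,Rb=0  c=2⇒th=1,odd=0
L=5*4+1=21  i=0*2+0=0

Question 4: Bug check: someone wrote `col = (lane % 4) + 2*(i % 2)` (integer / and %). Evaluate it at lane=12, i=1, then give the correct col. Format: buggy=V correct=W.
buggy=2 correct=1

`(lane % 4) + 2*(i % 2)`[12,1]=>2
12: grp=3,tig=0
[1] (3+0,0*2+1) = (3,1)
col: 2 vs 1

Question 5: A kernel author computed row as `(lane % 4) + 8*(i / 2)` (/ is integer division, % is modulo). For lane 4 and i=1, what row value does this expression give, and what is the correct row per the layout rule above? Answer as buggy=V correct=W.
`(lane % 4) + 8*(i / 2)`[4,1]->0
lane 4: gid=1 (4/4), tid=0 (4%4)
i=1: r=1+0=1, c=0*2+1=1
row: 0 vs 1

buggy=0 correct=1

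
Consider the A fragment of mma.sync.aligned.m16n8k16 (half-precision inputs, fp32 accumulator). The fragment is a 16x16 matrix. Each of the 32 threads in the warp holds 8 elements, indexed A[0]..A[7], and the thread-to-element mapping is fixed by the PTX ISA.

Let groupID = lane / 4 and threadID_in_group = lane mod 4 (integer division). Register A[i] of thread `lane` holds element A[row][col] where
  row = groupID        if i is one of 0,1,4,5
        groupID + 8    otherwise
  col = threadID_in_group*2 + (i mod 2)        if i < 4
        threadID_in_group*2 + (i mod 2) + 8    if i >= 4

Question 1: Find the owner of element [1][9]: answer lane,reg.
r=1->g=1,rb=0  c=9->cb=1,t=0,b0=1
L=1*4+0=4  i=1*4+0*2+1=5

4,5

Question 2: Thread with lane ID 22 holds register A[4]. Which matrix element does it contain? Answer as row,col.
22: G=5,T=2
[4] (5+0,2*2+0+8) = (5,12)

5,12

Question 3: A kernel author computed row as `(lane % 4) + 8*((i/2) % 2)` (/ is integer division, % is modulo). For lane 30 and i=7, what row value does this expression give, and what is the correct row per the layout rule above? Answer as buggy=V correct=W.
`(lane % 4) + 8*((i/2) % 2)`[30,7]⇒10
lane 30: gr=7 (30/4), th=2 (30%4)
i=7: r=7+8=15, c=2*2+1+8=13
row: 10 vs 15

buggy=10 correct=15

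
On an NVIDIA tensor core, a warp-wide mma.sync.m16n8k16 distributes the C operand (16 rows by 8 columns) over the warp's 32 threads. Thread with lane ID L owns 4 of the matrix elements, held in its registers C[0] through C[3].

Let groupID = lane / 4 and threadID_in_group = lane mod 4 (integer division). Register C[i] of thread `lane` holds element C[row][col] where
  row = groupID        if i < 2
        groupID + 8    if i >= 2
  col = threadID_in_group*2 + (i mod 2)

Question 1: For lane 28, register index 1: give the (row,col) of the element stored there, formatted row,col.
lane 28: gr=7 (28/4), th=0 (28%4)
i=1: r=7+0=7, c=0*2+1=1

7,1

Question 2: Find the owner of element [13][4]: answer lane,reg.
22,2

r: 13->gid=5,r8=1  c: 4->tid=2,i&1=0
L=5*4+2=22  i=1*2+0=2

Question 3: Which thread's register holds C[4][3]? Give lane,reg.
r: 4->gid=4,r8=0  c: 3->tid=1,i&1=1
L=4*4+1=17  i=0*2+1=1

17,1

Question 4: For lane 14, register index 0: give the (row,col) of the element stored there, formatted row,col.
3,4

lane 14⇒14/4=3, 14 mod 4=2
i=0  r:3+0⇒3  c:2·2+0⇒4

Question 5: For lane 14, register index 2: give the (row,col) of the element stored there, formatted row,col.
11,4

lane 14: G=3 (14/4), T=2 (14%4)
i=2: r=3+8=11, c=2*2+0=4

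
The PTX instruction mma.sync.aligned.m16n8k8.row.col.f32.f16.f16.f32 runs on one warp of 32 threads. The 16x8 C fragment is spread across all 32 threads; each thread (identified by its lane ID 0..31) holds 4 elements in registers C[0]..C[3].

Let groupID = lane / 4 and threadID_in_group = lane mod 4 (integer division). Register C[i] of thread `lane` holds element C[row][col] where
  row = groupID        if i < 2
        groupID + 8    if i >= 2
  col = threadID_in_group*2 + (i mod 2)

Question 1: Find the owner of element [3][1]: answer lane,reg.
r=3->g=3,rb=0  c=1->t=0,b0=1
L=3*4+0=12  i=0*2+1=1

12,1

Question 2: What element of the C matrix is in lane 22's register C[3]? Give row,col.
22: gid=5,tid=2
[3] (5+8,2*2+1) = (13,5)

13,5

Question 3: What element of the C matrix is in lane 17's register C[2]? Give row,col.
12,2

lane 17: G=4 (17/4), T=1 (17%4)
i=2: r=4+8=12, c=1*2+0=2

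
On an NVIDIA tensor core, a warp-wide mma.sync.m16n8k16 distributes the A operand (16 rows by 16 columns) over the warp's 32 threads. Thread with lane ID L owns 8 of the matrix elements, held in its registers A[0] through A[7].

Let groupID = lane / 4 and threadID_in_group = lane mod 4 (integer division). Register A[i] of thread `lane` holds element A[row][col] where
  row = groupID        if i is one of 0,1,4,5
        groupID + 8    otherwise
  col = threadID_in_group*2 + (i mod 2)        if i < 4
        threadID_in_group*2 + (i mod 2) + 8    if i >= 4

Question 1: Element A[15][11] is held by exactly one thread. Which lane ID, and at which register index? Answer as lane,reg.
r: 15->gid=7,r8=1  c: 11->c8=1,tid=1,i&1=1
L=7*4+1=29  i=1*4+1*2+1=7

29,7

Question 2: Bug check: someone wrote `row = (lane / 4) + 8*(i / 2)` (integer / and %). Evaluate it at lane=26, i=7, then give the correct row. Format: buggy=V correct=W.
`(lane / 4) + 8*(i / 2)`[26,7]->30
lane 26->26/4=6, 26 mod 4=2
i=7  r:6+8->14  c:2·2+1+8->13
row: 30 vs 14

buggy=30 correct=14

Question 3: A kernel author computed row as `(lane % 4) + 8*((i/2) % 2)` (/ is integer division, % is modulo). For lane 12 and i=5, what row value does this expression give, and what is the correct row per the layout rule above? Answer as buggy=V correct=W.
buggy=0 correct=3

`(lane % 4) + 8*((i/2) % 2)`[12,5]⇒0
L=12⇒gr=12>>2=3, th=12&3=0
[5]⇒row 3+0=3  col 0·2+1+8=9
row: 0 vs 3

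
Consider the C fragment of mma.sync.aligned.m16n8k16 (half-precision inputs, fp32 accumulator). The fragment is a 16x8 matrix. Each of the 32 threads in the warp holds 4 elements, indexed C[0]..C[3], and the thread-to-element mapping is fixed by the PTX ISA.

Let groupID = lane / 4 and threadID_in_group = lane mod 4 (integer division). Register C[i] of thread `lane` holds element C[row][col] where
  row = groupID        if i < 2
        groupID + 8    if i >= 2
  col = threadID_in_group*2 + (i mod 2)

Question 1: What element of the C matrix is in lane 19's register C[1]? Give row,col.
lane 19: grp=4 (19/4), tig=3 (19%4)
i=1: r=4+0=4, c=3*2+1=7

4,7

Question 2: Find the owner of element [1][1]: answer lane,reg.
r: 1->gid=1,r8=0  c: 1->tid=0,i&1=1
L=1*4+0=4  i=0*2+1=1

4,1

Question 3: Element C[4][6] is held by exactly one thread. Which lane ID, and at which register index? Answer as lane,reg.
19,0

r: 4->gid=4,r8=0  c: 6->tid=3,i&1=0
L=4*4+3=19  i=0*2+0=0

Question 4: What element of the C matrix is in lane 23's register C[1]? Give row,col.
5,7

23: grp=5,tig=3
[1] (5+0,3*2+1) = (5,7)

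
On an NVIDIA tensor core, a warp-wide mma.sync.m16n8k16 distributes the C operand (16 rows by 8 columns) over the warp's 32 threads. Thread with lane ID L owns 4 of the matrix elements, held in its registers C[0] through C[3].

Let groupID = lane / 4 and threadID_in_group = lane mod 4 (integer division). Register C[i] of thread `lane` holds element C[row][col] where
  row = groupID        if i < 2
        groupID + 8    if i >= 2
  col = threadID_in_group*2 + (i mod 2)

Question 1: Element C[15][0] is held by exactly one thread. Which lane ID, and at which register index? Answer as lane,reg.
r:15=>grp=7,rB=1  c:0=>tig=0,lo=0
L=7*4+0=28  i=1*2+0=2

28,2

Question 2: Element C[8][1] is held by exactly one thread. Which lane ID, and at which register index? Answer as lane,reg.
r: 8->gid=0,r8=1  c: 1->tid=0,i&1=1
L=0*4+0=0  i=1*2+1=3

0,3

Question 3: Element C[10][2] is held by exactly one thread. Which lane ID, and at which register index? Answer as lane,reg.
r=10→G=2,rhi=1  c=2→T=1,p=0
L=2*4+1=9  i=1*2+0=2

9,2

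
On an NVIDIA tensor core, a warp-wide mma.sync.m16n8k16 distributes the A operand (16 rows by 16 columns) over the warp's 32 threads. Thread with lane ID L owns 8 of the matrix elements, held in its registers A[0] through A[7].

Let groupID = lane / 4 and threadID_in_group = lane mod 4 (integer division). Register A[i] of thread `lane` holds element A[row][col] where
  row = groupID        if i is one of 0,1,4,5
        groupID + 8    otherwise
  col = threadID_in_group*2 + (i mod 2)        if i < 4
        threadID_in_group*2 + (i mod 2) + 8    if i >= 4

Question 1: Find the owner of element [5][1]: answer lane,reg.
r: 5->gid=5,r8=0  c: 1->c8=0,tid=0,i&1=1
L=5*4+0=20  i=0*4+0*2+1=1

20,1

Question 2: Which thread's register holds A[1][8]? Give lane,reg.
r=1⇒gr=1,Rb=0  c=8⇒Cb=1,th=0,odd=0
L=1*4+0=4  i=1*4+0*2+0=4

4,4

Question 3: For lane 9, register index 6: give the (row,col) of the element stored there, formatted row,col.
10,10

lane 9: grp=2 (9/4), tig=1 (9%4)
i=6: r=2+8=10, c=1*2+0+8=10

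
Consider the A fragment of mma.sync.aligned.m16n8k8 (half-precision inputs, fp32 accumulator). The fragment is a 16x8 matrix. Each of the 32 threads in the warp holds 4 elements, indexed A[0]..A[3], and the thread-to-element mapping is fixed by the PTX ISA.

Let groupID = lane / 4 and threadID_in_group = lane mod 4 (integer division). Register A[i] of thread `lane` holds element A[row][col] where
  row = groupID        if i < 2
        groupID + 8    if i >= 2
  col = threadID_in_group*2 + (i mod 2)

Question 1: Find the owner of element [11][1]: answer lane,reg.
12,3

r=11⇒gr=3,Rb=1  c=1⇒th=0,odd=1
L=3*4+0=12  i=1*2+1=3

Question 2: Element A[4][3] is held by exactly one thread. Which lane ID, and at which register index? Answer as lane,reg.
r=4⇒gr=4,Rb=0  c=3⇒th=1,odd=1
L=4*4+1=17  i=0*2+1=1

17,1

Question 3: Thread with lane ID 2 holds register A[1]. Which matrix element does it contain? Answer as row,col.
L=2->g=2>>2=0, t=2&3=2
[1]->row 0+0=0  col 2·2+1=5

0,5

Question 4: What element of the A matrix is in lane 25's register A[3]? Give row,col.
14,3

L=25->g=25>>2=6, t=25&3=1
[3]->row 6+8=14  col 1·2+1=3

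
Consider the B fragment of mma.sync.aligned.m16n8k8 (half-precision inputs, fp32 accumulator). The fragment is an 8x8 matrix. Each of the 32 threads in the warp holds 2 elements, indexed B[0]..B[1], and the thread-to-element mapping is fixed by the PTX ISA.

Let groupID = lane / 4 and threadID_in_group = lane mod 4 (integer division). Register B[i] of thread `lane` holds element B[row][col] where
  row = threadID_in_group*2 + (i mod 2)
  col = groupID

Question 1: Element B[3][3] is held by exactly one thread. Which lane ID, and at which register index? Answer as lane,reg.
13,1

c=3->g=3  r=3->t=1,b0=1
L=3*4+1=13  i=1=1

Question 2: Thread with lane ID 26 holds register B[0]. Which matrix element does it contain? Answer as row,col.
26: G=6,T=2
[0] (2*2+0,6) = (4,6)

4,6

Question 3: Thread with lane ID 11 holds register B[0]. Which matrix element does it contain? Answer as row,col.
6,2

lane 11: gr=2 (11/4), th=3 (11%4)
i=0: r=3*2+0=6, c=gr=2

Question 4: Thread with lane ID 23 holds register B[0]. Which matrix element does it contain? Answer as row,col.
L=23→G=23>>2=5, T=23&3=3
[0]→row 3·2+0=6  col G=5

6,5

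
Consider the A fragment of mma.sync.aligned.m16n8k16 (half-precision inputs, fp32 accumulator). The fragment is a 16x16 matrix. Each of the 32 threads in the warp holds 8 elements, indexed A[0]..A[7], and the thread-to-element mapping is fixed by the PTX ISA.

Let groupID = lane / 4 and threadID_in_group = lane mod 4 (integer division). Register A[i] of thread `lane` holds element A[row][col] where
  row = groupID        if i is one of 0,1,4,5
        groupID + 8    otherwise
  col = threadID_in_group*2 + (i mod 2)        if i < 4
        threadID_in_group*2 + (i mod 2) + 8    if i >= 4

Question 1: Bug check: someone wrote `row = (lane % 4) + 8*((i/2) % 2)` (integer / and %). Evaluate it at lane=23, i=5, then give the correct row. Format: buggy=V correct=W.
`(lane % 4) + 8*((i/2) % 2)`[23,5]->3
L=23->g=23>>2=5, t=23&3=3
[5]->row 5+0=5  col 3·2+1+8=15
row: 3 vs 5

buggy=3 correct=5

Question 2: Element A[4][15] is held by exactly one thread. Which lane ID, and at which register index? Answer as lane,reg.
r:4=>grp=4,rB=0  c:15=>cB=1,tig=3,lo=1
L=4*4+3=19  i=1*4+0*2+1=5

19,5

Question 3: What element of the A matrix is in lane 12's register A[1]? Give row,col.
lane 12: gr=3 (12/4), th=0 (12%4)
i=1: r=3+0=3, c=0*2+1+0=1

3,1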